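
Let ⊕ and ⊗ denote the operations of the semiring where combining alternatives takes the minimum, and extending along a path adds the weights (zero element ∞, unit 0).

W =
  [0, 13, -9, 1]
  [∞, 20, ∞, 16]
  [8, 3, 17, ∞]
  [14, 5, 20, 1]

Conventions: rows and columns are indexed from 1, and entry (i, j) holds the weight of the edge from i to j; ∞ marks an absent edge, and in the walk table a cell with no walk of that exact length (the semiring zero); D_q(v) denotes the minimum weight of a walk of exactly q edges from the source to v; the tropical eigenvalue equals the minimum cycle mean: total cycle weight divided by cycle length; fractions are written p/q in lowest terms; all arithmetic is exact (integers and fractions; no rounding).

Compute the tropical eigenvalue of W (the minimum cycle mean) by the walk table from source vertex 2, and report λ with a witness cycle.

q=0: [∞, 0, ∞, ∞]
q=1: [∞, 20, ∞, 16]
q=2: [30, 21, 36, 17]
q=3: [30, 22, 21, 18]
q=4: [29, 23, 21, 19]
Optimal cycle mean attained by: cycle 1->3->1, total (-9) + 8, length 2.
Answer: λ = -1/2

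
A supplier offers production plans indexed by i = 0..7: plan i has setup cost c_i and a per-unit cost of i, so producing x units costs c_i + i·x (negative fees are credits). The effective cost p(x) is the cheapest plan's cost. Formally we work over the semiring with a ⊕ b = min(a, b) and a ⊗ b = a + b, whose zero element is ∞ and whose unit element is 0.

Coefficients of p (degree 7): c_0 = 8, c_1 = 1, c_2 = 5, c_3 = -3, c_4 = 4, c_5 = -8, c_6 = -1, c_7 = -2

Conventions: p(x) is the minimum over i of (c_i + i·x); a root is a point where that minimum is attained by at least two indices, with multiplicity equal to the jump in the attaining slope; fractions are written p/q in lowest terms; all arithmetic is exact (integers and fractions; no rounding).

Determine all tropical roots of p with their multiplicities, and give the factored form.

hull edge (i=0, c=8) to (i=1, c=1): slope -7, span 1
hull edge (i=1, c=1) to (i=5, c=-8): slope -9/4, span 4
hull edge (i=5, c=-8) to (i=7, c=-2): slope 3, span 2
Factored form: p(x) = -2 ⊗ (x ⊕ (-3)) ⊗ (x ⊕ (-3)) ⊗ (x ⊕ 9/4) ⊗ (x ⊕ 9/4) ⊗ (x ⊕ 9/4) ⊗ (x ⊕ 9/4) ⊗ (x ⊕ 7)
Answer: roots = -3 (mult 2), 9/4 (mult 4), 7 (mult 1)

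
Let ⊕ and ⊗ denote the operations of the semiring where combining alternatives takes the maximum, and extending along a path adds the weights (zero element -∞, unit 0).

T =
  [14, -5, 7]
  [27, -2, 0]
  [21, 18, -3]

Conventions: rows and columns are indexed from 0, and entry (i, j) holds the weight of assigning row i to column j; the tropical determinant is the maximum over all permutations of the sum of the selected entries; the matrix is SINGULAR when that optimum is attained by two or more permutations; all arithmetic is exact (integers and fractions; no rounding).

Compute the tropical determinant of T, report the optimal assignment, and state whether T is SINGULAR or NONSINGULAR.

σ = (0, 1, 2): 14 + (-2) + (-3) = 9
σ = (0, 2, 1): 14 + 0 + 18 = 32
σ = (1, 0, 2): (-5) + 27 + (-3) = 19
σ = (1, 2, 0): (-5) + 0 + 21 = 16
σ = (2, 0, 1): 7 + 27 + 18 = 52
σ = (2, 1, 0): 7 + (-2) + 21 = 26
Optimal value attained by: σ = (2, 0, 1).
Answer: det⊕(T) = 52; verdict: NONSINGULAR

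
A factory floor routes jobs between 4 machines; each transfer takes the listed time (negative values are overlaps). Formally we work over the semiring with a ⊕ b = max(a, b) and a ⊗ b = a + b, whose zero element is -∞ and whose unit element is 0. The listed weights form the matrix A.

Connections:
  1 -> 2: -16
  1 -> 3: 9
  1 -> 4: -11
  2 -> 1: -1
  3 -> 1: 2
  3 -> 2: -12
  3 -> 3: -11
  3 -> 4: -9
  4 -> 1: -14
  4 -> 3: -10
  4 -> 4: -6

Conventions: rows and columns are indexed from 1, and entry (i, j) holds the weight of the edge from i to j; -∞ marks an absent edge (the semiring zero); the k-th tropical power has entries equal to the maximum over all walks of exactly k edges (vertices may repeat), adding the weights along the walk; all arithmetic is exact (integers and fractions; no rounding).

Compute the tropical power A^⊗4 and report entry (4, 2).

A^⊗2:
  [11, -3, -2, 0]
  [-∞, -17, 8, -12]
  [-9, -14, 11, -9]
  [-8, -22, -5, -12]
A^⊗3:
  [0, -5, 20, 0]
  [10, -4, -3, -1]
  [13, -1, 0, 2]
  [-3, -17, 1, -14]
A^⊗4:
  [22, 8, 9, 11]
  [-1, -6, 19, -1]
  [2, -3, 22, 2]
  [3, -11, 6, -8]
Key observation: the optimum is the walk 4->3->1->3->2, with weight (-10) + 2 + 9 + (-12) = -11.
Optimal value attained by: walk 4->3->1->3->2.
Answer: (A^⊗4)[4][2] = -11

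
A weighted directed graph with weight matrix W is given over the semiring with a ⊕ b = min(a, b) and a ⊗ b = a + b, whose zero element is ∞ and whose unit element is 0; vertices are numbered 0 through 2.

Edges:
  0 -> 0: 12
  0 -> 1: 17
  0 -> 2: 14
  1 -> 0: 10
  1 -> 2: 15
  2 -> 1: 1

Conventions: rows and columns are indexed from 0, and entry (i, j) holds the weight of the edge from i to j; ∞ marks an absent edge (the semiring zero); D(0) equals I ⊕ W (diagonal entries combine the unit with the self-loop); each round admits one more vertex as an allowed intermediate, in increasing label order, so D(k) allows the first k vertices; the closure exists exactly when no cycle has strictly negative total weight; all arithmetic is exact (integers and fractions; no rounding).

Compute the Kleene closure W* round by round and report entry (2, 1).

D(0):
  [0, 17, 14]
  [10, 0, 15]
  [∞, 1, 0]
D(1):
  [0, 17, 14]
  [10, 0, 15]
  [∞, 1, 0]
D(2):
  [0, 17, 14]
  [10, 0, 15]
  [11, 1, 0]
D(3):
  [0, 15, 14]
  [10, 0, 15]
  [11, 1, 0]
Answer: W*[2][1] = 1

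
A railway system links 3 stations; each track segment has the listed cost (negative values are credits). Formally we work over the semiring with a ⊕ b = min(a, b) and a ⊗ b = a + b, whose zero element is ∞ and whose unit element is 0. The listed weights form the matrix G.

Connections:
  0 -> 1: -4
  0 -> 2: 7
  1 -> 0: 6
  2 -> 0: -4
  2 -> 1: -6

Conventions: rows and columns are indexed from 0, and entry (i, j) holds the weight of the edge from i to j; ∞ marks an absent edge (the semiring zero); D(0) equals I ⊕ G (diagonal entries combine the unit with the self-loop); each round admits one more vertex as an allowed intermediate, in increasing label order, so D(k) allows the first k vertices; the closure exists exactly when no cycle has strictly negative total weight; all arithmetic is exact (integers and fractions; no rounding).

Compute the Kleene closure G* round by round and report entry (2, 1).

D(0):
  [0, -4, 7]
  [6, 0, ∞]
  [-4, -6, 0]
D(1):
  [0, -4, 7]
  [6, 0, 13]
  [-4, -8, 0]
D(2):
  [0, -4, 7]
  [6, 0, 13]
  [-4, -8, 0]
D(3):
  [0, -4, 7]
  [6, 0, 13]
  [-4, -8, 0]
Answer: G*[2][1] = -8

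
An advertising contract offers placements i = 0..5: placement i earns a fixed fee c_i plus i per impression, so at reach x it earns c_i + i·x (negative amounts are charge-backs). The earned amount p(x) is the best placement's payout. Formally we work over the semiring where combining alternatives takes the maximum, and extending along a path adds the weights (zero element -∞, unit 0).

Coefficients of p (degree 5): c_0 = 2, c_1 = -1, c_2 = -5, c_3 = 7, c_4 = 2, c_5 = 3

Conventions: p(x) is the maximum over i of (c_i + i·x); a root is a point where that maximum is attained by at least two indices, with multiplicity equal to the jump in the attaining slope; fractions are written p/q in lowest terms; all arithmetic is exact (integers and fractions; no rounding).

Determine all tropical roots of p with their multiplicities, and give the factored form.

hull edge (i=0, c=2) to (i=3, c=7): slope 5/3, span 3
hull edge (i=3, c=7) to (i=5, c=3): slope -2, span 2
Factored form: p(x) = 3 ⊗ (x ⊕ (-5/3)) ⊗ (x ⊕ (-5/3)) ⊗ (x ⊕ (-5/3)) ⊗ (x ⊕ 2) ⊗ (x ⊕ 2)
Answer: roots = -5/3 (mult 3), 2 (mult 2)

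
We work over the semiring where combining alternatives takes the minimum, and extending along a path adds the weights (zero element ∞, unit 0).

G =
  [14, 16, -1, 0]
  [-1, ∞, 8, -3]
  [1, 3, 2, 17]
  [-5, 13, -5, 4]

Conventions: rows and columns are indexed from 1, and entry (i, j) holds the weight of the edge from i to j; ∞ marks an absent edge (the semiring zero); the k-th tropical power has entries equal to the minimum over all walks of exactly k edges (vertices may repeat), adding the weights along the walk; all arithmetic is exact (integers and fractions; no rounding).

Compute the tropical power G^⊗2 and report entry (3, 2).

G^⊗2:
  [-5, 2, -5, 4]
  [-8, 10, -8, -1]
  [2, 5, 0, 0]
  [-4, -2, -6, -5]
Key observation: the optimum is the walk 3->3->2, with weight 2 + 3 = 5.
Optimal value attained by: walk 3->3->2.
Answer: (G^⊗2)[3][2] = 5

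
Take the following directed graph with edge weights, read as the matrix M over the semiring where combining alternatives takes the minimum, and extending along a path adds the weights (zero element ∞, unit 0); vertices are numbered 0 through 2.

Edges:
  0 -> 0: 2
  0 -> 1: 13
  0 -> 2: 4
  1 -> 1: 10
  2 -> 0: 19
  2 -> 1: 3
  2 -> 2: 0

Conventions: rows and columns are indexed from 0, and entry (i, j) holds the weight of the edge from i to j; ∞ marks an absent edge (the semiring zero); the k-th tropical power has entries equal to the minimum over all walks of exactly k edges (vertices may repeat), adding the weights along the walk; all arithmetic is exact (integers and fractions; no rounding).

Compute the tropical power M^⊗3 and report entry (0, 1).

M^⊗2:
  [4, 7, 4]
  [∞, 20, ∞]
  [19, 3, 0]
M^⊗3:
  [6, 7, 4]
  [∞, 30, ∞]
  [19, 3, 0]
Key observation: the optimum is the walk 0->2->2->1, with weight 4 + 0 + 3 = 7.
Optimal value attained by: walk 0->2->2->1.
Answer: (M^⊗3)[0][1] = 7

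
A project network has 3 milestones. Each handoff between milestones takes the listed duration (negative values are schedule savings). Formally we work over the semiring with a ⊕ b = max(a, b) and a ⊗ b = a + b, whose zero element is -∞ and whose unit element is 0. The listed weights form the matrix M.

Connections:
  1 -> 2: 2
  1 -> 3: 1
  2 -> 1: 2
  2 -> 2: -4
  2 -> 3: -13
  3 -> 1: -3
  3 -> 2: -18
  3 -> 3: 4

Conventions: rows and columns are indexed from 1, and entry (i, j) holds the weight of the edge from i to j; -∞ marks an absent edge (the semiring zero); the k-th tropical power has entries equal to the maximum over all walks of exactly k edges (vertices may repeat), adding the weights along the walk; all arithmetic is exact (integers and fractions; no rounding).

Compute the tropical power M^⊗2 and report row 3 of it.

M^⊗2:
  [4, -2, 5]
  [-2, 4, 3]
  [1, -1, 8]
Answer: row 3 of M^⊗2 = [1, -1, 8]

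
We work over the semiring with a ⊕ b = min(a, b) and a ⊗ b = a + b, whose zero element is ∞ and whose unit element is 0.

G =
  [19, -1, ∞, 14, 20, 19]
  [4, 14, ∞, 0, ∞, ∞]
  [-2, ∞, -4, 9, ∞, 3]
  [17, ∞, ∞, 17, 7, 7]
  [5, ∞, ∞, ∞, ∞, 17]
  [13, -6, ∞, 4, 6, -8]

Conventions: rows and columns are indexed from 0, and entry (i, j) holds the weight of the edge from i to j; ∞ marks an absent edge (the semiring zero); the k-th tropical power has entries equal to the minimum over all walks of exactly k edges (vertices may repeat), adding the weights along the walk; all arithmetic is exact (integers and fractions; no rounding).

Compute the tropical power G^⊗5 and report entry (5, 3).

G^⊗2:
  [3, 13, ∞, -1, 21, 11]
  [17, 3, ∞, 14, 7, 7]
  [-6, -3, -8, 5, 9, -5]
  [12, 1, ∞, 11, 13, -1]
  [24, 4, ∞, 19, 23, 9]
  [-2, -14, ∞, -6, -2, -16]
G^⊗3:
  [16, 2, ∞, 13, 6, 3]
  [7, 1, ∞, 3, 13, -1]
  [-10, -11, -12, -3, 1, -13]
  [5, -7, ∞, 1, 5, -9]
  [8, 3, ∞, 4, 15, 1]
  [-10, -22, ∞, -14, -10, -24]
G^⊗4:
  [6, -3, ∞, 2, 9, -5]
  [5, -7, ∞, 1, 5, -9]
  [-14, -19, -16, -11, -7, -21]
  [-3, -15, ∞, -7, -3, -17]
  [7, -5, ∞, 3, 7, -7]
  [-18, -30, ∞, -22, -18, -32]
G^⊗5:
  [1, -11, ∞, -3, 1, -13]
  [-3, -15, ∞, -7, -3, -17]
  [-18, -27, -20, -19, -15, -29]
  [-11, -23, ∞, -15, -11, -25]
  [-1, -13, ∞, -5, -1, -15]
  [-26, -38, ∞, -30, -26, -40]
Key observation: the optimum is the walk 5->5->5->5->1->3, with weight (-8) + (-8) + (-8) + (-6) + 0 = -30.
Optimal value attained by: walk 5->5->5->5->1->3.
Answer: (G^⊗5)[5][3] = -30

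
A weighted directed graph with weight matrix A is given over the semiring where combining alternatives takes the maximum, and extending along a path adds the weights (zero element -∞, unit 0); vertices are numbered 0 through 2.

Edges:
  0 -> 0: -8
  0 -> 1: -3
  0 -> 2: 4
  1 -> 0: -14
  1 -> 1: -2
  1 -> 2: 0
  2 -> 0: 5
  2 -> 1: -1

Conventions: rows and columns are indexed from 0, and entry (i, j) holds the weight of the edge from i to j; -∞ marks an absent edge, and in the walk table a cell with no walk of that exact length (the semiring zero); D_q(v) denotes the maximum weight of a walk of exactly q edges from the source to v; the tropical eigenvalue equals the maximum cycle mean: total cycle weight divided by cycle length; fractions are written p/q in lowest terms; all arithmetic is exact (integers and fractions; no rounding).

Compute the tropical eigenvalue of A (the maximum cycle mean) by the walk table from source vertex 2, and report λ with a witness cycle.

q=0: [-∞, -∞, 0]
q=1: [5, -1, -∞]
q=2: [-3, 2, 9]
q=3: [14, 8, 2]
Optimal cycle mean attained by: cycle 0->2->0, total 4 + 5, length 2.
Answer: λ = 9/2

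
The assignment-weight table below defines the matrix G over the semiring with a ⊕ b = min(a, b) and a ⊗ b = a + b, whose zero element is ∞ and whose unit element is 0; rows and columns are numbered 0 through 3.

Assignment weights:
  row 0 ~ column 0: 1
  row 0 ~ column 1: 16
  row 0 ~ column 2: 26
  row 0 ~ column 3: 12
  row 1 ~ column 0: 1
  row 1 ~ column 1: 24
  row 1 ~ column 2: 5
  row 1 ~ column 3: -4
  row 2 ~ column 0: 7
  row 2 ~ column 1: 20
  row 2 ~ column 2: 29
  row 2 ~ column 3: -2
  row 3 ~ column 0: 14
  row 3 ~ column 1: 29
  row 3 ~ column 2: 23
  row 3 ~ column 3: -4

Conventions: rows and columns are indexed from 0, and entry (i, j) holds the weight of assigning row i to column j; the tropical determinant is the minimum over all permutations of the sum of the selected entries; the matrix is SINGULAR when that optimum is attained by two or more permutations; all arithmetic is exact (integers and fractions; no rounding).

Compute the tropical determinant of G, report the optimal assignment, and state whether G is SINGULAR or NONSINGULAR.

σ = (0, 1, 2, 3): 1 + 24 + 29 + (-4) = 50
σ = (0, 1, 3, 2): 1 + 24 + (-2) + 23 = 46
σ = (0, 2, 1, 3): 1 + 5 + 20 + (-4) = 22
σ = (0, 2, 3, 1): 1 + 5 + (-2) + 29 = 33
σ = (0, 3, 1, 2): 1 + (-4) + 20 + 23 = 40
σ = (0, 3, 2, 1): 1 + (-4) + 29 + 29 = 55
σ = (1, 0, 2, 3): 16 + 1 + 29 + (-4) = 42
σ = (1, 0, 3, 2): 16 + 1 + (-2) + 23 = 38
σ = (1, 2, 0, 3): 16 + 5 + 7 + (-4) = 24
σ = (1, 2, 3, 0): 16 + 5 + (-2) + 14 = 33
σ = (1, 3, 0, 2): 16 + (-4) + 7 + 23 = 42
σ = (1, 3, 2, 0): 16 + (-4) + 29 + 14 = 55
σ = (2, 0, 1, 3): 26 + 1 + 20 + (-4) = 43
σ = (2, 0, 3, 1): 26 + 1 + (-2) + 29 = 54
σ = (2, 1, 0, 3): 26 + 24 + 7 + (-4) = 53
σ = (2, 1, 3, 0): 26 + 24 + (-2) + 14 = 62
σ = (2, 3, 0, 1): 26 + (-4) + 7 + 29 = 58
σ = (2, 3, 1, 0): 26 + (-4) + 20 + 14 = 56
σ = (3, 0, 1, 2): 12 + 1 + 20 + 23 = 56
σ = (3, 0, 2, 1): 12 + 1 + 29 + 29 = 71
σ = (3, 1, 0, 2): 12 + 24 + 7 + 23 = 66
σ = (3, 1, 2, 0): 12 + 24 + 29 + 14 = 79
σ = (3, 2, 0, 1): 12 + 5 + 7 + 29 = 53
σ = (3, 2, 1, 0): 12 + 5 + 20 + 14 = 51
Optimal value attained by: σ = (0, 2, 1, 3).
Answer: det⊕(G) = 22; verdict: NONSINGULAR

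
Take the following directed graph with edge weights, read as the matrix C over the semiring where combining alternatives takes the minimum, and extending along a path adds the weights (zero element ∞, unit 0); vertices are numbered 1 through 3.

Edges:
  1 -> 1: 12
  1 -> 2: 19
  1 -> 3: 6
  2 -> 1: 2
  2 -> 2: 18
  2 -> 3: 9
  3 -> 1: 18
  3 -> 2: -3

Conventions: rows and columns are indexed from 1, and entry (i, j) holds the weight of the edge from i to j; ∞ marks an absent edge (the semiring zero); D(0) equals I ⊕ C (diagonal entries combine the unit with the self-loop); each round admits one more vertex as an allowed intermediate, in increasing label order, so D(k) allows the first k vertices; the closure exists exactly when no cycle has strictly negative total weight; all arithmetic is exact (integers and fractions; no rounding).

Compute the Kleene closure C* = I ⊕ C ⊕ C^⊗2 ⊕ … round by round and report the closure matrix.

D(0):
  [0, 19, 6]
  [2, 0, 9]
  [18, -3, 0]
D(1):
  [0, 19, 6]
  [2, 0, 8]
  [18, -3, 0]
D(2):
  [0, 19, 6]
  [2, 0, 8]
  [-1, -3, 0]
D(3):
  [0, 3, 6]
  [2, 0, 8]
  [-1, -3, 0]
Answer: C* = [[0, 3, 6], [2, 0, 8], [-1, -3, 0]]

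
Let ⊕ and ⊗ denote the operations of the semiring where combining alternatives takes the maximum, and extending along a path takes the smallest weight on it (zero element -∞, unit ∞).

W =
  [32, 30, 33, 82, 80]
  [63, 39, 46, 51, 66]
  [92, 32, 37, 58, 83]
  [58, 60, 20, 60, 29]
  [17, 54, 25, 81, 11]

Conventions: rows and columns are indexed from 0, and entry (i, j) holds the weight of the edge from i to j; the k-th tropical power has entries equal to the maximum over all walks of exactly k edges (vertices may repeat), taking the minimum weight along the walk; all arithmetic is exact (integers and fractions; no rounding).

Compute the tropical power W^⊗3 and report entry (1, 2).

W^⊗2:
  [58, 60, 33, 80, 33]
  [51, 54, 39, 66, 63]
  [58, 58, 37, 82, 80]
  [60, 60, 46, 60, 60]
  [58, 60, 46, 60, 54]
W^⊗3:
  [60, 60, 46, 60, 60]
  [58, 60, 46, 63, 54]
  [58, 60, 46, 80, 58]
  [60, 60, 46, 60, 60]
  [60, 60, 46, 60, 60]
Key observation: the optimum is the walk 1->3->1->2, with weight 51 min 60 min 46 = 46.
Optimal value attained by: walk 1->3->1->2.
Answer: (W^⊗3)[1][2] = 46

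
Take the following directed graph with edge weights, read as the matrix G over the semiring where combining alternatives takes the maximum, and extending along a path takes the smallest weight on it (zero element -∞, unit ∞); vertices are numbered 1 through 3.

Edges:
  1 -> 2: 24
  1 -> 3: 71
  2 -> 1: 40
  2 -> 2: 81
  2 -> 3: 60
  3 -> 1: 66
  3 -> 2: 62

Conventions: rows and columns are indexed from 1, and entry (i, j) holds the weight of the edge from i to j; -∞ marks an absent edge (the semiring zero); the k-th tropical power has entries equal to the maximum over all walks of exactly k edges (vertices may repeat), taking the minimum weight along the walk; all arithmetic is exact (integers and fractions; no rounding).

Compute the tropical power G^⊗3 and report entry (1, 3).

G^⊗2:
  [66, 62, 24]
  [60, 81, 60]
  [40, 62, 66]
G^⊗3:
  [40, 62, 66]
  [60, 81, 60]
  [66, 62, 60]
Key observation: the optimum is the walk 1->3->1->3, with weight 71 min 66 min 71 = 66.
Optimal value attained by: walk 1->3->1->3.
Answer: (G^⊗3)[1][3] = 66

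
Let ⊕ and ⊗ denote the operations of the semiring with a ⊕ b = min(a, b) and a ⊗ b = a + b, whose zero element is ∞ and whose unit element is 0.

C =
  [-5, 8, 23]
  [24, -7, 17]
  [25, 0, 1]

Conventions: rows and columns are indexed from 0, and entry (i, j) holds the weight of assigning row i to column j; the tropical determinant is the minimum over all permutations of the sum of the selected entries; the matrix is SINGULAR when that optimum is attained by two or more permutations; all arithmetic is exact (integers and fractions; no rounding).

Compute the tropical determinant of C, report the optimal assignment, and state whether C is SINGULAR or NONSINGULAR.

σ = (0, 1, 2): (-5) + (-7) + 1 = -11
σ = (0, 2, 1): (-5) + 17 + 0 = 12
σ = (1, 0, 2): 8 + 24 + 1 = 33
σ = (1, 2, 0): 8 + 17 + 25 = 50
σ = (2, 0, 1): 23 + 24 + 0 = 47
σ = (2, 1, 0): 23 + (-7) + 25 = 41
Optimal value attained by: σ = (0, 1, 2).
Answer: det⊕(C) = -11; verdict: NONSINGULAR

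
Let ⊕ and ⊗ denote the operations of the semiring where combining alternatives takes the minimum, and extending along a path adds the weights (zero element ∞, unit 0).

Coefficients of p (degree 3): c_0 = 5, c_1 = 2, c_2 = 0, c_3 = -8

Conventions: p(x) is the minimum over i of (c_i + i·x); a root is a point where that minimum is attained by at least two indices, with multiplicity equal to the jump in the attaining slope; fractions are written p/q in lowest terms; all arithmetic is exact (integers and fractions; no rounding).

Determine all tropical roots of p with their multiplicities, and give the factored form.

hull edge (i=0, c=5) to (i=3, c=-8): slope -13/3, span 3
Factored form: p(x) = -8 ⊗ (x ⊕ 13/3) ⊗ (x ⊕ 13/3) ⊗ (x ⊕ 13/3)
Answer: roots = 13/3 (mult 3)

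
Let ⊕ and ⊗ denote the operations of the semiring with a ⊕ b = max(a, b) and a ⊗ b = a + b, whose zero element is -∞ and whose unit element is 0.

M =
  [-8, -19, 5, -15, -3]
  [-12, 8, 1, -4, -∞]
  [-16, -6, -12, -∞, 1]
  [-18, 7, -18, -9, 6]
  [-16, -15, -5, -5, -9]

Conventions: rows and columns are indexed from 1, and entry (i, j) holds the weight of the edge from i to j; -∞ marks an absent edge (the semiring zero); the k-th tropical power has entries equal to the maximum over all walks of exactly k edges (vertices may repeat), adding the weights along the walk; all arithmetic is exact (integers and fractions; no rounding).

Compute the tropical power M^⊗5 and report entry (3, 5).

M^⊗2:
  [-11, -1, -3, -8, 6]
  [-4, 16, 9, 4, 2]
  [-15, 2, -4, -4, -8]
  [-5, 15, 8, 3, -3]
  [-21, 2, -11, -14, 1]
M^⊗3:
  [-10, 7, 1, 1, -2]
  [4, 24, 17, 12, 10]
  [-10, 10, 3, -2, 2]
  [3, 23, 16, 11, 9]
  [-10, 10, 3, -2, -8]
M^⊗4:
  [-5, 15, 8, 3, 7]
  [12, 32, 25, 20, 18]
  [-2, 18, 11, 6, 4]
  [11, 31, 24, 19, 17]
  [-2, 18, 11, 6, 4]
M^⊗5:
  [3, 23, 16, 11, 9]
  [20, 40, 33, 28, 26]
  [6, 26, 19, 14, 12]
  [19, 39, 32, 27, 25]
  [6, 26, 19, 14, 12]
Key observation: the optimum is the walk 3->2->2->2->3->5, with weight (-6) + 8 + 8 + 1 + 1 = 12.
Optimal value attained by: walk 3->2->2->2->3->5.
Answer: (M^⊗5)[3][5] = 12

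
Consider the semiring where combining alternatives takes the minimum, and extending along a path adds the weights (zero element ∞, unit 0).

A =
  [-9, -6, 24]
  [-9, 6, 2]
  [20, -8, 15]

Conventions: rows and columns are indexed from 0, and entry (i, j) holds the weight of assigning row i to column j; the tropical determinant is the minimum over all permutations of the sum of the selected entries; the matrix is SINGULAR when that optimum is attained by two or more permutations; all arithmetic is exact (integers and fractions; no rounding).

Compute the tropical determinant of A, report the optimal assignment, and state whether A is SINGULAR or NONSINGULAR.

σ = (0, 1, 2): (-9) + 6 + 15 = 12
σ = (0, 2, 1): (-9) + 2 + (-8) = -15
σ = (1, 0, 2): (-6) + (-9) + 15 = 0
σ = (1, 2, 0): (-6) + 2 + 20 = 16
σ = (2, 0, 1): 24 + (-9) + (-8) = 7
σ = (2, 1, 0): 24 + 6 + 20 = 50
Optimal value attained by: σ = (0, 2, 1).
Answer: det⊕(A) = -15; verdict: NONSINGULAR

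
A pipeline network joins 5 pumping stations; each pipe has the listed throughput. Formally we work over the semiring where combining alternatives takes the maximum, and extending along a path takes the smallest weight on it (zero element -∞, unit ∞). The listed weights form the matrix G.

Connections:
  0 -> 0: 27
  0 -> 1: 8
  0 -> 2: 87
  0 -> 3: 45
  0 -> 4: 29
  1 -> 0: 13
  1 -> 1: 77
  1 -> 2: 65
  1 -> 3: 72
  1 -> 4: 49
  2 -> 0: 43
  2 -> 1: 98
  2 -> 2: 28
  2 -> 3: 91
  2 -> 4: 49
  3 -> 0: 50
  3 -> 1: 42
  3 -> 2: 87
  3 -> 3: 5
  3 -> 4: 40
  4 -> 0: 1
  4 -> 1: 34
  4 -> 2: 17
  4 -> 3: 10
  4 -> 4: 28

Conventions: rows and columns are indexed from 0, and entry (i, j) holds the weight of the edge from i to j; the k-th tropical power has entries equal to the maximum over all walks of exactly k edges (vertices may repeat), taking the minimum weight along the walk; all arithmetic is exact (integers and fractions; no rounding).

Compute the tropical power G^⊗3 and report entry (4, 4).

G^⊗2:
  [45, 87, 45, 87, 49]
  [50, 77, 72, 72, 49]
  [50, 77, 87, 72, 49]
  [43, 87, 50, 87, 49]
  [17, 34, 34, 34, 34]
G^⊗3:
  [50, 77, 87, 72, 49]
  [50, 77, 72, 72, 49]
  [50, 87, 72, 87, 49]
  [50, 77, 87, 72, 49]
  [34, 34, 34, 34, 34]
Key observation: the optimum is the walk 4->1->1->4, with weight 34 min 77 min 49 = 34.
Optimal value attained by: walk 4->1->1->4.
Answer: (G^⊗3)[4][4] = 34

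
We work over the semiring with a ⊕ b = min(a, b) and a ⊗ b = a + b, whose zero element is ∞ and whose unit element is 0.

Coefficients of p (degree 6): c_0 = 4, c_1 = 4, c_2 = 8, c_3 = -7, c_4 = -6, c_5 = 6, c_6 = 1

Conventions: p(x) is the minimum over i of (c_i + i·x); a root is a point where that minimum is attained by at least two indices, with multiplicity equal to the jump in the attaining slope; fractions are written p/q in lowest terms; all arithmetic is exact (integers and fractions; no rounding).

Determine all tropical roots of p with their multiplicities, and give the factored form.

hull edge (i=0, c=4) to (i=3, c=-7): slope -11/3, span 3
hull edge (i=3, c=-7) to (i=4, c=-6): slope 1, span 1
hull edge (i=4, c=-6) to (i=6, c=1): slope 7/2, span 2
Factored form: p(x) = 1 ⊗ (x ⊕ (-7/2)) ⊗ (x ⊕ (-7/2)) ⊗ (x ⊕ (-1)) ⊗ (x ⊕ 11/3) ⊗ (x ⊕ 11/3) ⊗ (x ⊕ 11/3)
Answer: roots = -7/2 (mult 2), -1 (mult 1), 11/3 (mult 3)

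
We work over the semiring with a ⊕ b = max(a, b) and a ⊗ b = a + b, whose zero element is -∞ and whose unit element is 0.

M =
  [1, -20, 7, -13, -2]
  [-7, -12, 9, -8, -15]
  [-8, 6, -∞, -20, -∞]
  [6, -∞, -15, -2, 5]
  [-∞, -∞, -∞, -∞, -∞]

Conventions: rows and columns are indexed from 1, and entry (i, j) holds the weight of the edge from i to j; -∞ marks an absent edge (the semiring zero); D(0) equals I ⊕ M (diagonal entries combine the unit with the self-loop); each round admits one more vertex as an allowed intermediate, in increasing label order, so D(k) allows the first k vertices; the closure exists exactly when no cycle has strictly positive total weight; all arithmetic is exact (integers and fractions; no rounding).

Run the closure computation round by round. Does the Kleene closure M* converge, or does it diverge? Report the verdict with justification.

Detection: at round 0, diagonal entry (1, 1) turns strictly positive.
Key observation: the cycle 1->1 has total weight 1, which is strictly positive.
Answer: DIVERGES — positive cycle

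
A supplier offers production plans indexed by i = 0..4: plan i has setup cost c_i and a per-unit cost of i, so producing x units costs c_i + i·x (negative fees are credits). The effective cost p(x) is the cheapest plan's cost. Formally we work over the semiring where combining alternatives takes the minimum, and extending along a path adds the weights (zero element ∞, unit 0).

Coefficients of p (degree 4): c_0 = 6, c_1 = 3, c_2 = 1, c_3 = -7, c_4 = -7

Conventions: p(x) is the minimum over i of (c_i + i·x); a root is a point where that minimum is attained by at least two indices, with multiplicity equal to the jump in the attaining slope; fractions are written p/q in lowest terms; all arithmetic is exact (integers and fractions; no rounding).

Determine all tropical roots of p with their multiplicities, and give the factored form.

hull edge (i=0, c=6) to (i=3, c=-7): slope -13/3, span 3
hull edge (i=3, c=-7) to (i=4, c=-7): slope 0, span 1
Factored form: p(x) = -7 ⊗ (x ⊕ 0) ⊗ (x ⊕ 13/3) ⊗ (x ⊕ 13/3) ⊗ (x ⊕ 13/3)
Answer: roots = 0 (mult 1), 13/3 (mult 3)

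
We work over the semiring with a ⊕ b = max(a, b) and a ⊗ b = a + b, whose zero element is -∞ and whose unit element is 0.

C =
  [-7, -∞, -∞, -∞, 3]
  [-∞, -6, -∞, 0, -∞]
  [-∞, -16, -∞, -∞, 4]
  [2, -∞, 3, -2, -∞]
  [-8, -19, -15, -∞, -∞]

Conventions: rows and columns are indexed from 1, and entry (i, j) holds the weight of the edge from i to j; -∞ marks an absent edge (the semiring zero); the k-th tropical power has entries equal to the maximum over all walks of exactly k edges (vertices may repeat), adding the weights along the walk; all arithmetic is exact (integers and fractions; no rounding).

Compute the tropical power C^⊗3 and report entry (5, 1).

C^⊗2:
  [-5, -16, -12, -∞, -4]
  [2, -12, 3, -2, -∞]
  [-4, -15, -11, -16, -∞]
  [0, -13, 1, -4, 7]
  [-15, -25, -∞, -19, -5]
C^⊗3:
  [-12, -22, -19, -16, -2]
  [0, -13, 1, -4, 7]
  [-11, -21, -13, -15, -1]
  [-1, -12, -1, -6, 5]
  [-13, -24, -16, -21, -12]
Key observation: the optimum is the walk 5->1->5->1, with weight (-8) + 3 + (-8) = -13.
Optimal value attained by: walk 5->1->5->1.
Answer: (C^⊗3)[5][1] = -13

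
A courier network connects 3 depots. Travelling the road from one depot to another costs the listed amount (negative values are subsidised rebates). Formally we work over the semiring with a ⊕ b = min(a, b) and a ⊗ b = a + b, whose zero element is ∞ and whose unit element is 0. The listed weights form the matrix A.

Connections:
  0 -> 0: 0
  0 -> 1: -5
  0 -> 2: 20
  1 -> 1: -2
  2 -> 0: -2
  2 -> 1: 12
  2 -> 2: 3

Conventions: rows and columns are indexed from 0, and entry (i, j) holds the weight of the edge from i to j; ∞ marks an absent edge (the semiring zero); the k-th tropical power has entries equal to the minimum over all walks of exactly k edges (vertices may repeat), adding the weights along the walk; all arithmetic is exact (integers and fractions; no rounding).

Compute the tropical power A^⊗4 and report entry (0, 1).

A^⊗2:
  [0, -7, 20]
  [∞, -4, ∞]
  [-2, -7, 6]
A^⊗3:
  [0, -9, 20]
  [∞, -6, ∞]
  [-2, -9, 9]
A^⊗4:
  [0, -11, 20]
  [∞, -8, ∞]
  [-2, -11, 12]
Key observation: the optimum is the walk 0->1->1->1->1, with weight (-5) + (-2) + (-2) + (-2) = -11.
Optimal value attained by: walk 0->1->1->1->1.
Answer: (A^⊗4)[0][1] = -11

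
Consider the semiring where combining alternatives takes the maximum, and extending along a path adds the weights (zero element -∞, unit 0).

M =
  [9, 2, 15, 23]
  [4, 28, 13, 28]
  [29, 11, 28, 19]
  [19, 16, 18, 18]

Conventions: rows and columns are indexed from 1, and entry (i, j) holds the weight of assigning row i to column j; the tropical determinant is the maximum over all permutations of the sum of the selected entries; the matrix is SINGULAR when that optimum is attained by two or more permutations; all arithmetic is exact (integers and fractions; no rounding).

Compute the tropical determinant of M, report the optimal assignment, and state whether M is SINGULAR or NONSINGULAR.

σ = (1, 2, 3, 4): 9 + 28 + 28 + 18 = 83
σ = (1, 2, 4, 3): 9 + 28 + 19 + 18 = 74
σ = (1, 3, 2, 4): 9 + 13 + 11 + 18 = 51
σ = (1, 3, 4, 2): 9 + 13 + 19 + 16 = 57
σ = (1, 4, 2, 3): 9 + 28 + 11 + 18 = 66
σ = (1, 4, 3, 2): 9 + 28 + 28 + 16 = 81
σ = (2, 1, 3, 4): 2 + 4 + 28 + 18 = 52
σ = (2, 1, 4, 3): 2 + 4 + 19 + 18 = 43
σ = (2, 3, 1, 4): 2 + 13 + 29 + 18 = 62
σ = (2, 3, 4, 1): 2 + 13 + 19 + 19 = 53
σ = (2, 4, 1, 3): 2 + 28 + 29 + 18 = 77
σ = (2, 4, 3, 1): 2 + 28 + 28 + 19 = 77
σ = (3, 1, 2, 4): 15 + 4 + 11 + 18 = 48
σ = (3, 1, 4, 2): 15 + 4 + 19 + 16 = 54
σ = (3, 2, 1, 4): 15 + 28 + 29 + 18 = 90
σ = (3, 2, 4, 1): 15 + 28 + 19 + 19 = 81
σ = (3, 4, 1, 2): 15 + 28 + 29 + 16 = 88
σ = (3, 4, 2, 1): 15 + 28 + 11 + 19 = 73
σ = (4, 1, 2, 3): 23 + 4 + 11 + 18 = 56
σ = (4, 1, 3, 2): 23 + 4 + 28 + 16 = 71
σ = (4, 2, 1, 3): 23 + 28 + 29 + 18 = 98
σ = (4, 2, 3, 1): 23 + 28 + 28 + 19 = 98
σ = (4, 3, 1, 2): 23 + 13 + 29 + 16 = 81
σ = (4, 3, 2, 1): 23 + 13 + 11 + 19 = 66
Optimal value attained by: σ = (4, 2, 1, 3).
Answer: det⊕(M) = 98; verdict: SINGULAR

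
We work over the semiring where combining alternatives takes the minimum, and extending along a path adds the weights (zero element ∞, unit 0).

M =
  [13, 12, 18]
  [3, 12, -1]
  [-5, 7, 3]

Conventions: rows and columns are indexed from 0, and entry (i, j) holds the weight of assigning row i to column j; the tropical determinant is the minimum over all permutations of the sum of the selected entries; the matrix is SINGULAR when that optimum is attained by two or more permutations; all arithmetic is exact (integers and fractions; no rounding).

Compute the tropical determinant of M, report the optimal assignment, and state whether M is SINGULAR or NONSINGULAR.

σ = (0, 1, 2): 13 + 12 + 3 = 28
σ = (0, 2, 1): 13 + (-1) + 7 = 19
σ = (1, 0, 2): 12 + 3 + 3 = 18
σ = (1, 2, 0): 12 + (-1) + (-5) = 6
σ = (2, 0, 1): 18 + 3 + 7 = 28
σ = (2, 1, 0): 18 + 12 + (-5) = 25
Optimal value attained by: σ = (1, 2, 0).
Answer: det⊕(M) = 6; verdict: NONSINGULAR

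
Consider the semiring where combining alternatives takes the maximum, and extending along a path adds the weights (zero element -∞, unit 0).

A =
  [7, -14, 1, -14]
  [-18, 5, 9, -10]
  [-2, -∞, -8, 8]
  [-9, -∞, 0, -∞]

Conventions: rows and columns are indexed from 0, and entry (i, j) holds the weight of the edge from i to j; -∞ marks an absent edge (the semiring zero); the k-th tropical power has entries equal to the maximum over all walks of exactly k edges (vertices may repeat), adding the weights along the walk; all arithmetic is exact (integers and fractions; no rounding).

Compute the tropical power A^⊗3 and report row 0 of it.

A^⊗2:
  [14, -7, 8, 9]
  [7, 10, 14, 17]
  [5, -16, 8, 0]
  [-2, -23, -8, 8]
A^⊗3:
  [21, 0, 15, 16]
  [14, 15, 19, 22]
  [12, -9, 6, 16]
  [5, -16, 8, 0]
Answer: row 0 of A^⊗3 = [21, 0, 15, 16]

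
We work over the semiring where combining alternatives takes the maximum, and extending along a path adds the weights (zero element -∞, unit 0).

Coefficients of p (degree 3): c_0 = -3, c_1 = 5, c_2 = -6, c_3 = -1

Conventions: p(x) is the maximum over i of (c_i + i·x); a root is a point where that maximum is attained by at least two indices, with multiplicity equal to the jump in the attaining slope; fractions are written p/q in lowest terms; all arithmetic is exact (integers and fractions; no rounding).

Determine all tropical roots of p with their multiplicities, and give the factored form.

hull edge (i=0, c=-3) to (i=1, c=5): slope 8, span 1
hull edge (i=1, c=5) to (i=3, c=-1): slope -3, span 2
Factored form: p(x) = -1 ⊗ (x ⊕ (-8)) ⊗ (x ⊕ 3) ⊗ (x ⊕ 3)
Answer: roots = -8 (mult 1), 3 (mult 2)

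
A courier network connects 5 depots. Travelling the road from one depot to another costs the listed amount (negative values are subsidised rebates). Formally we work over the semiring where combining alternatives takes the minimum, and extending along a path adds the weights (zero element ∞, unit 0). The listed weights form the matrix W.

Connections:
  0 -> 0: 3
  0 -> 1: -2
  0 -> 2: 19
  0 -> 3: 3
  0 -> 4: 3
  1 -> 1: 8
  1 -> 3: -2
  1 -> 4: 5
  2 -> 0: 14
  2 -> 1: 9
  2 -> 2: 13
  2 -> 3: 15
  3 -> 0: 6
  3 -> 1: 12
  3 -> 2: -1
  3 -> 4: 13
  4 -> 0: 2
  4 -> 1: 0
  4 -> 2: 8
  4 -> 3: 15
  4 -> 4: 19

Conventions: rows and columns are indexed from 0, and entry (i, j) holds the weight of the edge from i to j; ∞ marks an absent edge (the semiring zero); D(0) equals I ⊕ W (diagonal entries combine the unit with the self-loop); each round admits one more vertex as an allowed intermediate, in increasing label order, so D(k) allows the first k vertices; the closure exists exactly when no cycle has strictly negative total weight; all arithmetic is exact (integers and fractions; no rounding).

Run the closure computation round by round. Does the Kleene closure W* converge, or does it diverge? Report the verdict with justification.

D(0):
  [0, -2, 19, 3, 3]
  [∞, 0, ∞, -2, 5]
  [14, 9, 0, 15, ∞]
  [6, 12, -1, 0, 13]
  [2, 0, 8, 15, 0]
D(1):
  [0, -2, 19, 3, 3]
  [∞, 0, ∞, -2, 5]
  [14, 9, 0, 15, 17]
  [6, 4, -1, 0, 9]
  [2, 0, 8, 5, 0]
D(2):
  [0, -2, 19, -4, 3]
  [∞, 0, ∞, -2, 5]
  [14, 9, 0, 7, 14]
  [6, 4, -1, 0, 9]
  [2, 0, 8, -2, 0]
D(3):
  [0, -2, 19, -4, 3]
  [∞, 0, ∞, -2, 5]
  [14, 9, 0, 7, 14]
  [6, 4, -1, 0, 9]
  [2, 0, 8, -2, 0]
D(4):
  [0, -2, -5, -4, 3]
  [4, 0, -3, -2, 5]
  [13, 9, 0, 7, 14]
  [6, 4, -1, 0, 9]
  [2, 0, -3, -2, 0]
D(5):
  [0, -2, -5, -4, 3]
  [4, 0, -3, -2, 5]
  [13, 9, 0, 7, 14]
  [6, 4, -1, 0, 9]
  [2, 0, -3, -2, 0]
Key observation: every diagonal entry stays at the unit through all rounds, so no improving cycle exists.
Answer: CONVERGES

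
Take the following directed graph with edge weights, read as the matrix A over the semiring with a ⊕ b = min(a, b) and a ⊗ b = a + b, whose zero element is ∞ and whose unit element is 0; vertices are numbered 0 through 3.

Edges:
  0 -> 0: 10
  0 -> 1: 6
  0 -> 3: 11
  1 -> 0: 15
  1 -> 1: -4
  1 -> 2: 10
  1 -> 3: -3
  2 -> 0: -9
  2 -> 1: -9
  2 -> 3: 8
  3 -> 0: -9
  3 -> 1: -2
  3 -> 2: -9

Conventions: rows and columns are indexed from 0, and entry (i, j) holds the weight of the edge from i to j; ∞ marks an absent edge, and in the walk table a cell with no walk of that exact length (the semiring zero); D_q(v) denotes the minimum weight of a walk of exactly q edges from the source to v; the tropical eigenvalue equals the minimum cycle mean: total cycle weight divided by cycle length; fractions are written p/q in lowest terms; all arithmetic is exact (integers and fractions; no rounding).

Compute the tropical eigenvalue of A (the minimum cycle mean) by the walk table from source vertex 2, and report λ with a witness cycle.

q=0: [∞, ∞, 0, ∞]
q=1: [-9, -9, ∞, 8]
q=2: [-1, -13, -1, -12]
q=3: [-21, -17, -21, -16]
q=4: [-30, -30, -25, -20]
Optimal cycle mean attained by: cycle 1->3->2->1, total (-3) + (-9) + (-9), length 3.
Answer: λ = -7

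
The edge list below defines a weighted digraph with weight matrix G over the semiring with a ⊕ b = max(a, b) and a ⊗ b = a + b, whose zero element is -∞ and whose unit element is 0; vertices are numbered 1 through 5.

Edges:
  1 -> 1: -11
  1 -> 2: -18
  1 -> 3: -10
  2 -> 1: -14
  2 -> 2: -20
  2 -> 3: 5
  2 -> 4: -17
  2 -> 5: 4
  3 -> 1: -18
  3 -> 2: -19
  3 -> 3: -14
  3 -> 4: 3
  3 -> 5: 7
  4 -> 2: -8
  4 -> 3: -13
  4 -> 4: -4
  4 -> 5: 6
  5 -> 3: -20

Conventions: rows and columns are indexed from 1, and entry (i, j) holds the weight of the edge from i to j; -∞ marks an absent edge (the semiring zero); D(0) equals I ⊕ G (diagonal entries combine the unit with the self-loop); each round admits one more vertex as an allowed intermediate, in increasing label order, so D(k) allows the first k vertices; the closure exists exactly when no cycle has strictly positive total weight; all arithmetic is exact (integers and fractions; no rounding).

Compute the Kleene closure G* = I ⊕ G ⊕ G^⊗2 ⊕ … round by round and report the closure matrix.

D(0):
  [0, -18, -10, -∞, -∞]
  [-14, 0, 5, -17, 4]
  [-18, -19, 0, 3, 7]
  [-∞, -8, -13, 0, 6]
  [-∞, -∞, -20, -∞, 0]
D(1):
  [0, -18, -10, -∞, -∞]
  [-14, 0, 5, -17, 4]
  [-18, -19, 0, 3, 7]
  [-∞, -8, -13, 0, 6]
  [-∞, -∞, -20, -∞, 0]
D(2):
  [0, -18, -10, -35, -14]
  [-14, 0, 5, -17, 4]
  [-18, -19, 0, 3, 7]
  [-22, -8, -3, 0, 6]
  [-∞, -∞, -20, -∞, 0]
D(3):
  [0, -18, -10, -7, -3]
  [-13, 0, 5, 8, 12]
  [-18, -19, 0, 3, 7]
  [-21, -8, -3, 0, 6]
  [-38, -39, -20, -17, 0]
D(4):
  [0, -15, -10, -7, -1]
  [-13, 0, 5, 8, 14]
  [-18, -5, 0, 3, 9]
  [-21, -8, -3, 0, 6]
  [-38, -25, -20, -17, 0]
D(5):
  [0, -15, -10, -7, -1]
  [-13, 0, 5, 8, 14]
  [-18, -5, 0, 3, 9]
  [-21, -8, -3, 0, 6]
  [-38, -25, -20, -17, 0]
Answer: G* = [[0, -15, -10, -7, -1], [-13, 0, 5, 8, 14], [-18, -5, 0, 3, 9], [-21, -8, -3, 0, 6], [-38, -25, -20, -17, 0]]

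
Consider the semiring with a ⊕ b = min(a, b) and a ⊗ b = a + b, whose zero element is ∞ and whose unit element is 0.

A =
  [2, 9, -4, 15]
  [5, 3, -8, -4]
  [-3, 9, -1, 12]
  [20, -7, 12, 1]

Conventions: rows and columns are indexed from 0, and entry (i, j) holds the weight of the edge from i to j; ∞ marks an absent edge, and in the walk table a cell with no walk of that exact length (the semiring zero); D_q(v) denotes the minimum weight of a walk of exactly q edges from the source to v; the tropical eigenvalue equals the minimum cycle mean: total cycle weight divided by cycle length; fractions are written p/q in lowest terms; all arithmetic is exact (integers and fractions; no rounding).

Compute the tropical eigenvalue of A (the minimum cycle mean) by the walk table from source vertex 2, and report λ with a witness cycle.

q=0: [∞, ∞, 0, ∞]
q=1: [-3, 9, -1, 12]
q=2: [-4, 5, -7, 5]
q=3: [-10, -2, -8, 1]
q=4: [-11, -6, -14, -6]
Optimal cycle mean attained by: cycle 1->3->1, total (-4) + (-7), length 2.
Answer: λ = -11/2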